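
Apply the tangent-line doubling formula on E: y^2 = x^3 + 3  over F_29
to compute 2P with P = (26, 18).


Doubling: s = (3 x1^2 + a) / (2 y1)
s = (3*26^2 + 0) / (2*18) mod 29 = 8
x3 = s^2 - 2 x1 mod 29 = 8^2 - 2*26 = 12
y3 = s (x1 - x3) - y1 mod 29 = 8 * (26 - 12) - 18 = 7

2P = (12, 7)


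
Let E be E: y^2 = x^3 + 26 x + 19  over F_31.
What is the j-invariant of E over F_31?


Delta = -16(4 a^3 + 27 b^2) mod 31 = 11
-1728 * (4 a)^3 = -1728 * (4*26)^3 mod 31 = 15
j = 15 * 11^(-1) mod 31 = 7

j = 7 (mod 31)


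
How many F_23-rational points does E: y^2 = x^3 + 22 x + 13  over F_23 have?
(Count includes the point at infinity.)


For each x in F_23, count y with y^2 = x^3 + 22 x + 13 mod 23:
  x = 0: RHS = 13, y in [6, 17]  -> 2 point(s)
  x = 1: RHS = 13, y in [6, 17]  -> 2 point(s)
  x = 4: RHS = 4, y in [2, 21]  -> 2 point(s)
  x = 5: RHS = 18, y in [8, 15]  -> 2 point(s)
  x = 6: RHS = 16, y in [4, 19]  -> 2 point(s)
  x = 7: RHS = 4, y in [2, 21]  -> 2 point(s)
  x = 12: RHS = 4, y in [2, 21]  -> 2 point(s)
  x = 13: RHS = 12, y in [9, 14]  -> 2 point(s)
  x = 14: RHS = 6, y in [11, 12]  -> 2 point(s)
  x = 18: RHS = 8, y in [10, 13]  -> 2 point(s)
  x = 20: RHS = 12, y in [9, 14]  -> 2 point(s)
  x = 22: RHS = 13, y in [6, 17]  -> 2 point(s)
Affine points: 24. Add the point at infinity: total = 25.

#E(F_23) = 25


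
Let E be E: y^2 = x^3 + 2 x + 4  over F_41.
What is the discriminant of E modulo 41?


4 a^3 + 27 b^2 = 4*2^3 + 27*4^2 = 32 + 432 = 464
Delta = -16 * (464) = -7424
Delta mod 41 = 38

Delta = 38 (mod 41)


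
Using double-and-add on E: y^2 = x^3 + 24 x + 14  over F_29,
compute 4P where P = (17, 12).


k = 4 = 100_2 (binary, LSB first: 001)
Double-and-add from P = (17, 12):
  bit 0 = 0: acc unchanged = O
  bit 1 = 0: acc unchanged = O
  bit 2 = 1: acc = O + (8, 15) = (8, 15)

4P = (8, 15)


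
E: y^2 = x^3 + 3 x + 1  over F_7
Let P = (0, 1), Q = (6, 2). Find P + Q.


P != Q, so use the chord formula.
s = (y2 - y1) / (x2 - x1) = (1) / (6) mod 7 = 6
x3 = s^2 - x1 - x2 mod 7 = 6^2 - 0 - 6 = 2
y3 = s (x1 - x3) - y1 mod 7 = 6 * (0 - 2) - 1 = 1

P + Q = (2, 1)


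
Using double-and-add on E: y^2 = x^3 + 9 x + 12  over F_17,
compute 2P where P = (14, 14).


k = 2 = 10_2 (binary, LSB first: 01)
Double-and-add from P = (14, 14):
  bit 0 = 0: acc unchanged = O
  bit 1 = 1: acc = O + (8, 1) = (8, 1)

2P = (8, 1)


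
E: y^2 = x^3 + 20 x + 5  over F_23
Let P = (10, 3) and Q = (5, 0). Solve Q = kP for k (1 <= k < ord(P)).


Enumerate multiples of P until we hit Q = (5, 0):
  1P = (10, 3)
  2P = (21, 16)
  3P = (1, 16)
  4P = (5, 0)
Match found at i = 4.

k = 4


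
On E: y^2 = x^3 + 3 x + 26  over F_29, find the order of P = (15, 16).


Compute successive multiples of P until we hit O:
  1P = (15, 16)
  2P = (6, 17)
  3P = (3, 2)
  4P = (18, 24)
  5P = (16, 20)
  6P = (14, 17)
  7P = (1, 28)
  8P = (9, 12)
  ... (continuing to 26P)
  26P = O

ord(P) = 26


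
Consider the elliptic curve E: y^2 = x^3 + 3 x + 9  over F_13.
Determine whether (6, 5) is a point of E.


Check whether y^2 = x^3 + 3 x + 9 (mod 13) for (x, y) = (6, 5).
LHS: y^2 = 5^2 mod 13 = 12
RHS: x^3 + 3 x + 9 = 6^3 + 3*6 + 9 mod 13 = 9
LHS != RHS

No, not on the curve


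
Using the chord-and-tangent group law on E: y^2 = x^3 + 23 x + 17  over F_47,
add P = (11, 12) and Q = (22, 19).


P != Q, so use the chord formula.
s = (y2 - y1) / (x2 - x1) = (7) / (11) mod 47 = 22
x3 = s^2 - x1 - x2 mod 47 = 22^2 - 11 - 22 = 28
y3 = s (x1 - x3) - y1 mod 47 = 22 * (11 - 28) - 12 = 37

P + Q = (28, 37)


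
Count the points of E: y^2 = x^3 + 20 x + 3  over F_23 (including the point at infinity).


For each x in F_23, count y with y^2 = x^3 + 20 x + 3 mod 23:
  x = 0: RHS = 3, y in [7, 16]  -> 2 point(s)
  x = 1: RHS = 1, y in [1, 22]  -> 2 point(s)
  x = 4: RHS = 9, y in [3, 20]  -> 2 point(s)
  x = 7: RHS = 3, y in [7, 16]  -> 2 point(s)
  x = 8: RHS = 8, y in [10, 13]  -> 2 point(s)
  x = 11: RHS = 13, y in [6, 17]  -> 2 point(s)
  x = 12: RHS = 16, y in [4, 19]  -> 2 point(s)
  x = 16: RHS = 3, y in [7, 16]  -> 2 point(s)
  x = 17: RHS = 12, y in [9, 14]  -> 2 point(s)
  x = 18: RHS = 8, y in [10, 13]  -> 2 point(s)
  x = 20: RHS = 8, y in [10, 13]  -> 2 point(s)
  x = 21: RHS = 1, y in [1, 22]  -> 2 point(s)
Affine points: 24. Add the point at infinity: total = 25.

#E(F_23) = 25


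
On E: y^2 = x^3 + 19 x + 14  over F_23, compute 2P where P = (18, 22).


Doubling: s = (3 x1^2 + a) / (2 y1)
s = (3*18^2 + 19) / (2*22) mod 23 = 22
x3 = s^2 - 2 x1 mod 23 = 22^2 - 2*18 = 11
y3 = s (x1 - x3) - y1 mod 23 = 22 * (18 - 11) - 22 = 17

2P = (11, 17)


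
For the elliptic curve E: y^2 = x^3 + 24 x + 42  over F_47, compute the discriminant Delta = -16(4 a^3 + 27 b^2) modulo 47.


4 a^3 + 27 b^2 = 4*24^3 + 27*42^2 = 55296 + 47628 = 102924
Delta = -16 * (102924) = -1646784
Delta mod 47 = 2

Delta = 2 (mod 47)


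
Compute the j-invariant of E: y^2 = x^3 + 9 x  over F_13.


Delta = -16(4 a^3 + 27 b^2) mod 13 = 1
-1728 * (4 a)^3 = -1728 * (4*9)^3 mod 13 = 12
j = 12 * 1^(-1) mod 13 = 12

j = 12 (mod 13)


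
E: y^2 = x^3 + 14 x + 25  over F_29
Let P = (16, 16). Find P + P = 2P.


Doubling: s = (3 x1^2 + a) / (2 y1)
s = (3*16^2 + 14) / (2*16) mod 29 = 19
x3 = s^2 - 2 x1 mod 29 = 19^2 - 2*16 = 10
y3 = s (x1 - x3) - y1 mod 29 = 19 * (16 - 10) - 16 = 11

2P = (10, 11)


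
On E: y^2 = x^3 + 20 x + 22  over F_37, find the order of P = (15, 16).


Compute successive multiples of P until we hit O:
  1P = (15, 16)
  2P = (14, 30)
  3P = (19, 3)
  4P = (2, 25)
  5P = (8, 19)
  6P = (24, 9)
  7P = (5, 5)
  8P = (6, 5)
  ... (continuing to 40P)
  40P = O

ord(P) = 40


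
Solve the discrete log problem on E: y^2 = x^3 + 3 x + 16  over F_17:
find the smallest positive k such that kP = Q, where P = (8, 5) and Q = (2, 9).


Enumerate multiples of P until we hit Q = (2, 9):
  1P = (8, 5)
  2P = (3, 16)
  3P = (2, 9)
Match found at i = 3.

k = 3


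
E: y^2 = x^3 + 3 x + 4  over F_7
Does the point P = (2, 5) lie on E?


Check whether y^2 = x^3 + 3 x + 4 (mod 7) for (x, y) = (2, 5).
LHS: y^2 = 5^2 mod 7 = 4
RHS: x^3 + 3 x + 4 = 2^3 + 3*2 + 4 mod 7 = 4
LHS = RHS

Yes, on the curve


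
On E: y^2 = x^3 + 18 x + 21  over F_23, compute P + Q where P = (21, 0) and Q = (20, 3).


P != Q, so use the chord formula.
s = (y2 - y1) / (x2 - x1) = (3) / (22) mod 23 = 20
x3 = s^2 - x1 - x2 mod 23 = 20^2 - 21 - 20 = 14
y3 = s (x1 - x3) - y1 mod 23 = 20 * (21 - 14) - 0 = 2

P + Q = (14, 2)


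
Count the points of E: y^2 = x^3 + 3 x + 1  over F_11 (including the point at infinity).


For each x in F_11, count y with y^2 = x^3 + 3 x + 1 mod 11:
  x = 0: RHS = 1, y in [1, 10]  -> 2 point(s)
  x = 1: RHS = 5, y in [4, 7]  -> 2 point(s)
  x = 2: RHS = 4, y in [2, 9]  -> 2 point(s)
  x = 3: RHS = 4, y in [2, 9]  -> 2 point(s)
  x = 4: RHS = 0, y in [0]  -> 1 point(s)
  x = 5: RHS = 9, y in [3, 8]  -> 2 point(s)
  x = 6: RHS = 4, y in [2, 9]  -> 2 point(s)
  x = 8: RHS = 9, y in [3, 8]  -> 2 point(s)
  x = 9: RHS = 9, y in [3, 8]  -> 2 point(s)
Affine points: 17. Add the point at infinity: total = 18.

#E(F_11) = 18


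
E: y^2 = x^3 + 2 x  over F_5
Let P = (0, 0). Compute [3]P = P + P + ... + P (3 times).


k = 3 = 11_2 (binary, LSB first: 11)
Double-and-add from P = (0, 0):
  bit 0 = 1: acc = O + (0, 0) = (0, 0)
  bit 1 = 1: acc = (0, 0) + O = (0, 0)

3P = (0, 0)


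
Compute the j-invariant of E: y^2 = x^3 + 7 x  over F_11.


Delta = -16(4 a^3 + 27 b^2) mod 11 = 4
-1728 * (4 a)^3 = -1728 * (4*7)^3 mod 11 = 4
j = 4 * 4^(-1) mod 11 = 1

j = 1 (mod 11)


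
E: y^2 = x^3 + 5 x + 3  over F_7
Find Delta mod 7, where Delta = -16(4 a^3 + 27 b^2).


4 a^3 + 27 b^2 = 4*5^3 + 27*3^2 = 500 + 243 = 743
Delta = -16 * (743) = -11888
Delta mod 7 = 5

Delta = 5 (mod 7)


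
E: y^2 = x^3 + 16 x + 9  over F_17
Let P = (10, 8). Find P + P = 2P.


Doubling: s = (3 x1^2 + a) / (2 y1)
s = (3*10^2 + 16) / (2*8) mod 17 = 7
x3 = s^2 - 2 x1 mod 17 = 7^2 - 2*10 = 12
y3 = s (x1 - x3) - y1 mod 17 = 7 * (10 - 12) - 8 = 12

2P = (12, 12)


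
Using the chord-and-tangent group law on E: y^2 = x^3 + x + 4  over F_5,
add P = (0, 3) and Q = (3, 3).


P != Q, so use the chord formula.
s = (y2 - y1) / (x2 - x1) = (0) / (3) mod 5 = 0
x3 = s^2 - x1 - x2 mod 5 = 0^2 - 0 - 3 = 2
y3 = s (x1 - x3) - y1 mod 5 = 0 * (0 - 2) - 3 = 2

P + Q = (2, 2)


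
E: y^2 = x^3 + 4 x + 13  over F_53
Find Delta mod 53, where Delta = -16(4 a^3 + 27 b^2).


4 a^3 + 27 b^2 = 4*4^3 + 27*13^2 = 256 + 4563 = 4819
Delta = -16 * (4819) = -77104
Delta mod 53 = 11

Delta = 11 (mod 53)


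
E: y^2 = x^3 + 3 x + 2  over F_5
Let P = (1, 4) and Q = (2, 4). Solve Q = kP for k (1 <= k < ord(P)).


Enumerate multiples of P until we hit Q = (2, 4):
  1P = (1, 4)
  2P = (2, 4)
Match found at i = 2.

k = 2


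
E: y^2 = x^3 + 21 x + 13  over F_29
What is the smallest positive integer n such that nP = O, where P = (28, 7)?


Compute successive multiples of P until we hit O:
  1P = (28, 7)
  2P = (15, 7)
  3P = (15, 22)
  4P = (28, 22)
  5P = O

ord(P) = 5


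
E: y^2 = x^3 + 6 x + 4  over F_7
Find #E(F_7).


For each x in F_7, count y with y^2 = x^3 + 6 x + 4 mod 7:
  x = 0: RHS = 4, y in [2, 5]  -> 2 point(s)
  x = 1: RHS = 4, y in [2, 5]  -> 2 point(s)
  x = 3: RHS = 0, y in [0]  -> 1 point(s)
  x = 4: RHS = 1, y in [1, 6]  -> 2 point(s)
  x = 6: RHS = 4, y in [2, 5]  -> 2 point(s)
Affine points: 9. Add the point at infinity: total = 10.

#E(F_7) = 10


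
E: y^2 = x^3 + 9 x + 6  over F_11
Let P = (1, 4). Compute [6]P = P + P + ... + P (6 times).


k = 6 = 110_2 (binary, LSB first: 011)
Double-and-add from P = (1, 4):
  bit 0 = 0: acc unchanged = O
  bit 1 = 1: acc = O + (3, 4) = (3, 4)
  bit 2 = 1: acc = (3, 4) + (6, 10) = (6, 1)

6P = (6, 1)


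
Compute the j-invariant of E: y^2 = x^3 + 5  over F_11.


Delta = -16(4 a^3 + 27 b^2) mod 11 = 2
-1728 * (4 a)^3 = -1728 * (4*0)^3 mod 11 = 0
j = 0 * 2^(-1) mod 11 = 0

j = 0 (mod 11)


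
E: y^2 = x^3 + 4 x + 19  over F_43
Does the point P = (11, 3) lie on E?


Check whether y^2 = x^3 + 4 x + 19 (mod 43) for (x, y) = (11, 3).
LHS: y^2 = 3^2 mod 43 = 9
RHS: x^3 + 4 x + 19 = 11^3 + 4*11 + 19 mod 43 = 18
LHS != RHS

No, not on the curve


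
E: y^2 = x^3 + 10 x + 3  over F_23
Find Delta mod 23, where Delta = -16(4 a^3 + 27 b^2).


4 a^3 + 27 b^2 = 4*10^3 + 27*3^2 = 4000 + 243 = 4243
Delta = -16 * (4243) = -67888
Delta mod 23 = 8

Delta = 8 (mod 23)


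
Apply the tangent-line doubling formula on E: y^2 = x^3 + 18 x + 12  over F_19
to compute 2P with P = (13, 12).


Doubling: s = (3 x1^2 + a) / (2 y1)
s = (3*13^2 + 18) / (2*12) mod 19 = 10
x3 = s^2 - 2 x1 mod 19 = 10^2 - 2*13 = 17
y3 = s (x1 - x3) - y1 mod 19 = 10 * (13 - 17) - 12 = 5

2P = (17, 5)


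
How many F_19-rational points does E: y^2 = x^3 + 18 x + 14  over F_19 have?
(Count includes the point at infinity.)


For each x in F_19, count y with y^2 = x^3 + 18 x + 14 mod 19:
  x = 2: RHS = 1, y in [1, 18]  -> 2 point(s)
  x = 3: RHS = 0, y in [0]  -> 1 point(s)
  x = 4: RHS = 17, y in [6, 13]  -> 2 point(s)
  x = 5: RHS = 1, y in [1, 18]  -> 2 point(s)
  x = 8: RHS = 5, y in [9, 10]  -> 2 point(s)
  x = 10: RHS = 16, y in [4, 15]  -> 2 point(s)
  x = 11: RHS = 4, y in [2, 17]  -> 2 point(s)
  x = 12: RHS = 1, y in [1, 18]  -> 2 point(s)
  x = 15: RHS = 11, y in [7, 12]  -> 2 point(s)
  x = 16: RHS = 9, y in [3, 16]  -> 2 point(s)
Affine points: 19. Add the point at infinity: total = 20.

#E(F_19) = 20


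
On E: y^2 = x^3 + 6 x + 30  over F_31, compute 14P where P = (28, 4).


k = 14 = 1110_2 (binary, LSB first: 0111)
Double-and-add from P = (28, 4):
  bit 0 = 0: acc unchanged = O
  bit 1 = 1: acc = O + (8, 1) = (8, 1)
  bit 2 = 1: acc = (8, 1) + (20, 20) = (4, 26)
  bit 3 = 1: acc = (4, 26) + (29, 14) = (2, 9)

14P = (2, 9)


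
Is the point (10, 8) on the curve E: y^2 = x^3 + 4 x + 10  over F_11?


Check whether y^2 = x^3 + 4 x + 10 (mod 11) for (x, y) = (10, 8).
LHS: y^2 = 8^2 mod 11 = 9
RHS: x^3 + 4 x + 10 = 10^3 + 4*10 + 10 mod 11 = 5
LHS != RHS

No, not on the curve


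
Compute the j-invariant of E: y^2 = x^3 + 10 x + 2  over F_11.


Delta = -16(4 a^3 + 27 b^2) mod 11 = 8
-1728 * (4 a)^3 = -1728 * (4*10)^3 mod 11 = 9
j = 9 * 8^(-1) mod 11 = 8

j = 8 (mod 11)


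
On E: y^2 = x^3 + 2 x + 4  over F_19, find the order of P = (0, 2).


Compute successive multiples of P until we hit O:
  1P = (0, 2)
  2P = (5, 5)
  3P = (6, 2)
  4P = (13, 17)
  5P = (17, 12)
  6P = (8, 0)
  7P = (17, 7)
  8P = (13, 2)
  ... (continuing to 12P)
  12P = O

ord(P) = 12


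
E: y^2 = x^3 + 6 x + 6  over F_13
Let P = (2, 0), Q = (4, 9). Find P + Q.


P != Q, so use the chord formula.
s = (y2 - y1) / (x2 - x1) = (9) / (2) mod 13 = 11
x3 = s^2 - x1 - x2 mod 13 = 11^2 - 2 - 4 = 11
y3 = s (x1 - x3) - y1 mod 13 = 11 * (2 - 11) - 0 = 5

P + Q = (11, 5)


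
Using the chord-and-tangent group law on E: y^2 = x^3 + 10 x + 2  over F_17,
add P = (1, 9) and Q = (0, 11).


P != Q, so use the chord formula.
s = (y2 - y1) / (x2 - x1) = (2) / (16) mod 17 = 15
x3 = s^2 - x1 - x2 mod 17 = 15^2 - 1 - 0 = 3
y3 = s (x1 - x3) - y1 mod 17 = 15 * (1 - 3) - 9 = 12

P + Q = (3, 12)


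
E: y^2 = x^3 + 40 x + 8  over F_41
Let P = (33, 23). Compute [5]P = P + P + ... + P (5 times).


k = 5 = 101_2 (binary, LSB first: 101)
Double-and-add from P = (33, 23):
  bit 0 = 1: acc = O + (33, 23) = (33, 23)
  bit 1 = 0: acc unchanged = (33, 23)
  bit 2 = 1: acc = (33, 23) + (14, 27) = (33, 18)

5P = (33, 18)


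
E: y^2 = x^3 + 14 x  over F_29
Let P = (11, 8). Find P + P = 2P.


Doubling: s = (3 x1^2 + a) / (2 y1)
s = (3*11^2 + 14) / (2*8) mod 29 = 0
x3 = s^2 - 2 x1 mod 29 = 0^2 - 2*11 = 7
y3 = s (x1 - x3) - y1 mod 29 = 0 * (11 - 7) - 8 = 21

2P = (7, 21)


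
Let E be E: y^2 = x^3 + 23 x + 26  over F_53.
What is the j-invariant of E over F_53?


Delta = -16(4 a^3 + 27 b^2) mod 53 = 39
-1728 * (4 a)^3 = -1728 * (4*23)^3 mod 53 = 40
j = 40 * 39^(-1) mod 53 = 35

j = 35 (mod 53)


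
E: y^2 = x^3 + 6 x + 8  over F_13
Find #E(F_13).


For each x in F_13, count y with y^2 = x^3 + 6 x + 8 mod 13:
  x = 3: RHS = 1, y in [1, 12]  -> 2 point(s)
  x = 6: RHS = 0, y in [0]  -> 1 point(s)
  x = 7: RHS = 3, y in [4, 9]  -> 2 point(s)
  x = 8: RHS = 9, y in [3, 10]  -> 2 point(s)
  x = 11: RHS = 1, y in [1, 12]  -> 2 point(s)
  x = 12: RHS = 1, y in [1, 12]  -> 2 point(s)
Affine points: 11. Add the point at infinity: total = 12.

#E(F_13) = 12


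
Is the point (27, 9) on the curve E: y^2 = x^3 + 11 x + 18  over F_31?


Check whether y^2 = x^3 + 11 x + 18 (mod 31) for (x, y) = (27, 9).
LHS: y^2 = 9^2 mod 31 = 19
RHS: x^3 + 11 x + 18 = 27^3 + 11*27 + 18 mod 31 = 3
LHS != RHS

No, not on the curve


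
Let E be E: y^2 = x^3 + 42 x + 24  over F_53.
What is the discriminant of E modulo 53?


4 a^3 + 27 b^2 = 4*42^3 + 27*24^2 = 296352 + 15552 = 311904
Delta = -16 * (311904) = -4990464
Delta mod 53 = 16

Delta = 16 (mod 53)


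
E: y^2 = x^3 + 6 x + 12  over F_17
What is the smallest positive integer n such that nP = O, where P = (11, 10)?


Compute successive multiples of P until we hit O:
  1P = (11, 10)
  2P = (11, 7)
  3P = O

ord(P) = 3


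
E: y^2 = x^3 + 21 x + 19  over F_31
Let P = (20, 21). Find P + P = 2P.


Doubling: s = (3 x1^2 + a) / (2 y1)
s = (3*20^2 + 21) / (2*21) mod 31 = 18
x3 = s^2 - 2 x1 mod 31 = 18^2 - 2*20 = 5
y3 = s (x1 - x3) - y1 mod 31 = 18 * (20 - 5) - 21 = 1

2P = (5, 1)


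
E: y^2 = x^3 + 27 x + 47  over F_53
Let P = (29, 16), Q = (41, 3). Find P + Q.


P != Q, so use the chord formula.
s = (y2 - y1) / (x2 - x1) = (40) / (12) mod 53 = 21
x3 = s^2 - x1 - x2 mod 53 = 21^2 - 29 - 41 = 0
y3 = s (x1 - x3) - y1 mod 53 = 21 * (29 - 0) - 16 = 10

P + Q = (0, 10)


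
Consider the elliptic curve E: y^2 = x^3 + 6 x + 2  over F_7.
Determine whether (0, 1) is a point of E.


Check whether y^2 = x^3 + 6 x + 2 (mod 7) for (x, y) = (0, 1).
LHS: y^2 = 1^2 mod 7 = 1
RHS: x^3 + 6 x + 2 = 0^3 + 6*0 + 2 mod 7 = 2
LHS != RHS

No, not on the curve


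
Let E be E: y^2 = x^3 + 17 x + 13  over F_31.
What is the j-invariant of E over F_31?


Delta = -16(4 a^3 + 27 b^2) mod 31 = 29
-1728 * (4 a)^3 = -1728 * (4*17)^3 mod 31 = 23
j = 23 * 29^(-1) mod 31 = 4

j = 4 (mod 31)


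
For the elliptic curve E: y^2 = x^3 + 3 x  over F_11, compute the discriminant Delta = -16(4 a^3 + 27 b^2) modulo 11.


4 a^3 + 27 b^2 = 4*3^3 + 27*0^2 = 108 + 0 = 108
Delta = -16 * (108) = -1728
Delta mod 11 = 10

Delta = 10 (mod 11)


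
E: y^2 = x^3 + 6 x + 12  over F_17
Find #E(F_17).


For each x in F_17, count y with y^2 = x^3 + 6 x + 12 mod 17:
  x = 1: RHS = 2, y in [6, 11]  -> 2 point(s)
  x = 2: RHS = 15, y in [7, 10]  -> 2 point(s)
  x = 4: RHS = 15, y in [7, 10]  -> 2 point(s)
  x = 6: RHS = 9, y in [3, 14]  -> 2 point(s)
  x = 9: RHS = 13, y in [8, 9]  -> 2 point(s)
  x = 10: RHS = 1, y in [1, 16]  -> 2 point(s)
  x = 11: RHS = 15, y in [7, 10]  -> 2 point(s)
  x = 13: RHS = 9, y in [3, 14]  -> 2 point(s)
  x = 14: RHS = 1, y in [1, 16]  -> 2 point(s)
  x = 15: RHS = 9, y in [3, 14]  -> 2 point(s)
Affine points: 20. Add the point at infinity: total = 21.

#E(F_17) = 21


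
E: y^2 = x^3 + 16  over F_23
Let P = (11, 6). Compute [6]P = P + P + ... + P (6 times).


k = 6 = 110_2 (binary, LSB first: 011)
Double-and-add from P = (11, 6):
  bit 0 = 0: acc unchanged = O
  bit 1 = 1: acc = O + (9, 20) = (9, 20)
  bit 2 = 1: acc = (9, 20) + (18, 11) = (20, 14)

6P = (20, 14)


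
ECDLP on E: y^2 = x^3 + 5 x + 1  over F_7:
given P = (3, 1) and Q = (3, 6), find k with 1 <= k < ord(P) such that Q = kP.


Enumerate multiples of P until we hit Q = (3, 6):
  1P = (3, 1)
  2P = (5, 2)
  3P = (1, 0)
  4P = (5, 5)
  5P = (3, 6)
Match found at i = 5.

k = 5


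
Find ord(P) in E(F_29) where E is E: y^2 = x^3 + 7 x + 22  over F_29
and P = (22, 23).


Compute successive multiples of P until we hit O:
  1P = (22, 23)
  2P = (20, 19)
  3P = (20, 10)
  4P = (22, 6)
  5P = O

ord(P) = 5


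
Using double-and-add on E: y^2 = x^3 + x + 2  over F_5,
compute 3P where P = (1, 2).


k = 3 = 11_2 (binary, LSB first: 11)
Double-and-add from P = (1, 2):
  bit 0 = 1: acc = O + (1, 2) = (1, 2)
  bit 1 = 1: acc = (1, 2) + (4, 0) = (1, 3)

3P = (1, 3)


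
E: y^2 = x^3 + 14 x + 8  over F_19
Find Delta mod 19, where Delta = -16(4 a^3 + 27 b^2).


4 a^3 + 27 b^2 = 4*14^3 + 27*8^2 = 10976 + 1728 = 12704
Delta = -16 * (12704) = -203264
Delta mod 19 = 17

Delta = 17 (mod 19)


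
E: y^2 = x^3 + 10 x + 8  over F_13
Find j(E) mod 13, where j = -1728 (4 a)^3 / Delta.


Delta = -16(4 a^3 + 27 b^2) mod 13 = 2
-1728 * (4 a)^3 = -1728 * (4*10)^3 mod 13 = 1
j = 1 * 2^(-1) mod 13 = 7

j = 7 (mod 13)


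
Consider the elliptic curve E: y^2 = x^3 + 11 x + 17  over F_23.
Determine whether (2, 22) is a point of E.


Check whether y^2 = x^3 + 11 x + 17 (mod 23) for (x, y) = (2, 22).
LHS: y^2 = 22^2 mod 23 = 1
RHS: x^3 + 11 x + 17 = 2^3 + 11*2 + 17 mod 23 = 1
LHS = RHS

Yes, on the curve


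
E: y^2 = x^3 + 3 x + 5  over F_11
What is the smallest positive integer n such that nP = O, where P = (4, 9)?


Compute successive multiples of P until we hit O:
  1P = (4, 9)
  2P = (4, 2)
  3P = O

ord(P) = 3


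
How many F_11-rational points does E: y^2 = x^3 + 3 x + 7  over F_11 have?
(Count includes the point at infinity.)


For each x in F_11, count y with y^2 = x^3 + 3 x + 7 mod 11:
  x = 1: RHS = 0, y in [0]  -> 1 point(s)
  x = 5: RHS = 4, y in [2, 9]  -> 2 point(s)
  x = 8: RHS = 4, y in [2, 9]  -> 2 point(s)
  x = 9: RHS = 4, y in [2, 9]  -> 2 point(s)
  x = 10: RHS = 3, y in [5, 6]  -> 2 point(s)
Affine points: 9. Add the point at infinity: total = 10.

#E(F_11) = 10


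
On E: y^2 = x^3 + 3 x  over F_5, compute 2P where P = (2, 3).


Doubling: s = (3 x1^2 + a) / (2 y1)
s = (3*2^2 + 3) / (2*3) mod 5 = 0
x3 = s^2 - 2 x1 mod 5 = 0^2 - 2*2 = 1
y3 = s (x1 - x3) - y1 mod 5 = 0 * (2 - 1) - 3 = 2

2P = (1, 2)


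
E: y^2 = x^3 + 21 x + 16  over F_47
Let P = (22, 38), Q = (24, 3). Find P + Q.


P != Q, so use the chord formula.
s = (y2 - y1) / (x2 - x1) = (12) / (2) mod 47 = 6
x3 = s^2 - x1 - x2 mod 47 = 6^2 - 22 - 24 = 37
y3 = s (x1 - x3) - y1 mod 47 = 6 * (22 - 37) - 38 = 13

P + Q = (37, 13)


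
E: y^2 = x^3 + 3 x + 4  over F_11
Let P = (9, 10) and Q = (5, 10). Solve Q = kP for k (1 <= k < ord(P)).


Enumerate multiples of P until we hit Q = (5, 10):
  1P = (9, 10)
  2P = (8, 10)
  3P = (5, 1)
  4P = (0, 2)
  5P = (7, 4)
  6P = (4, 5)
  7P = (10, 0)
  8P = (4, 6)
  9P = (7, 7)
  10P = (0, 9)
  11P = (5, 10)
Match found at i = 11.

k = 11


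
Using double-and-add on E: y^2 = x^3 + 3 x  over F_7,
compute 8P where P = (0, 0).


k = 8 = 1000_2 (binary, LSB first: 0001)
Double-and-add from P = (0, 0):
  bit 0 = 0: acc unchanged = O
  bit 1 = 0: acc unchanged = O
  bit 2 = 0: acc unchanged = O
  bit 3 = 1: acc = O + O = O

8P = O


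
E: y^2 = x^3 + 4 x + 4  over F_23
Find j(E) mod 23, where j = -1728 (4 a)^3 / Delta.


Delta = -16(4 a^3 + 27 b^2) mod 23 = 9
-1728 * (4 a)^3 = -1728 * (4*4)^3 mod 23 = 17
j = 17 * 9^(-1) mod 23 = 7

j = 7 (mod 23)


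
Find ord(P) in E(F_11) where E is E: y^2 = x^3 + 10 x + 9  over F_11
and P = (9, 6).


Compute successive multiples of P until we hit O:
  1P = (9, 6)
  2P = (4, 5)
  3P = (2, 2)
  4P = (1, 8)
  5P = (10, 8)
  6P = (7, 9)
  7P = (0, 8)
  8P = (3, 0)
  ... (continuing to 16P)
  16P = O

ord(P) = 16


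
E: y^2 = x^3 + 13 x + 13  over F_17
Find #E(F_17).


For each x in F_17, count y with y^2 = x^3 + 13 x + 13 mod 17:
  x = 0: RHS = 13, y in [8, 9]  -> 2 point(s)
  x = 2: RHS = 13, y in [8, 9]  -> 2 point(s)
  x = 5: RHS = 16, y in [4, 13]  -> 2 point(s)
  x = 6: RHS = 1, y in [1, 16]  -> 2 point(s)
  x = 8: RHS = 0, y in [0]  -> 1 point(s)
  x = 9: RHS = 9, y in [3, 14]  -> 2 point(s)
  x = 10: RHS = 4, y in [2, 15]  -> 2 point(s)
  x = 11: RHS = 8, y in [5, 12]  -> 2 point(s)
  x = 13: RHS = 16, y in [4, 13]  -> 2 point(s)
  x = 14: RHS = 15, y in [7, 10]  -> 2 point(s)
  x = 15: RHS = 13, y in [8, 9]  -> 2 point(s)
  x = 16: RHS = 16, y in [4, 13]  -> 2 point(s)
Affine points: 23. Add the point at infinity: total = 24.

#E(F_17) = 24


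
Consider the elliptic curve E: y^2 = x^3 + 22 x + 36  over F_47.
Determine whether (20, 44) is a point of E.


Check whether y^2 = x^3 + 22 x + 36 (mod 47) for (x, y) = (20, 44).
LHS: y^2 = 44^2 mod 47 = 9
RHS: x^3 + 22 x + 36 = 20^3 + 22*20 + 36 mod 47 = 16
LHS != RHS

No, not on the curve


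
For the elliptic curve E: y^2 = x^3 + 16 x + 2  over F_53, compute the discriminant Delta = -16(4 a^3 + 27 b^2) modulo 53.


4 a^3 + 27 b^2 = 4*16^3 + 27*2^2 = 16384 + 108 = 16492
Delta = -16 * (16492) = -263872
Delta mod 53 = 15

Delta = 15 (mod 53)


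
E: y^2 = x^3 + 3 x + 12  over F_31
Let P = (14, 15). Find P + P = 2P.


Doubling: s = (3 x1^2 + a) / (2 y1)
s = (3*14^2 + 3) / (2*15) mod 31 = 29
x3 = s^2 - 2 x1 mod 31 = 29^2 - 2*14 = 7
y3 = s (x1 - x3) - y1 mod 31 = 29 * (14 - 7) - 15 = 2

2P = (7, 2)


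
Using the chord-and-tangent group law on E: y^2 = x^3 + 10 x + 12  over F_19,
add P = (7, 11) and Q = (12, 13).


P != Q, so use the chord formula.
s = (y2 - y1) / (x2 - x1) = (2) / (5) mod 19 = 8
x3 = s^2 - x1 - x2 mod 19 = 8^2 - 7 - 12 = 7
y3 = s (x1 - x3) - y1 mod 19 = 8 * (7 - 7) - 11 = 8

P + Q = (7, 8)


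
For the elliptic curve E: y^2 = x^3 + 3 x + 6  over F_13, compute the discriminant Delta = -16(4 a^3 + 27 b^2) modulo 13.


4 a^3 + 27 b^2 = 4*3^3 + 27*6^2 = 108 + 972 = 1080
Delta = -16 * (1080) = -17280
Delta mod 13 = 10

Delta = 10 (mod 13)


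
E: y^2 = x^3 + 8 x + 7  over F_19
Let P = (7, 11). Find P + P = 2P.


Doubling: s = (3 x1^2 + a) / (2 y1)
s = (3*7^2 + 8) / (2*11) mod 19 = 1
x3 = s^2 - 2 x1 mod 19 = 1^2 - 2*7 = 6
y3 = s (x1 - x3) - y1 mod 19 = 1 * (7 - 6) - 11 = 9

2P = (6, 9)


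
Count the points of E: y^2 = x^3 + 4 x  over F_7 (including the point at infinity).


For each x in F_7, count y with y^2 = x^3 + 4 x + 0 mod 7:
  x = 0: RHS = 0, y in [0]  -> 1 point(s)
  x = 2: RHS = 2, y in [3, 4]  -> 2 point(s)
  x = 3: RHS = 4, y in [2, 5]  -> 2 point(s)
  x = 6: RHS = 2, y in [3, 4]  -> 2 point(s)
Affine points: 7. Add the point at infinity: total = 8.

#E(F_7) = 8


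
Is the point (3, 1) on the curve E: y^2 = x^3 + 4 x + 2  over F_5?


Check whether y^2 = x^3 + 4 x + 2 (mod 5) for (x, y) = (3, 1).
LHS: y^2 = 1^2 mod 5 = 1
RHS: x^3 + 4 x + 2 = 3^3 + 4*3 + 2 mod 5 = 1
LHS = RHS

Yes, on the curve


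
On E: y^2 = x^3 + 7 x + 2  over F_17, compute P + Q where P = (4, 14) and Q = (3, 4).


P != Q, so use the chord formula.
s = (y2 - y1) / (x2 - x1) = (7) / (16) mod 17 = 10
x3 = s^2 - x1 - x2 mod 17 = 10^2 - 4 - 3 = 8
y3 = s (x1 - x3) - y1 mod 17 = 10 * (4 - 8) - 14 = 14

P + Q = (8, 14)


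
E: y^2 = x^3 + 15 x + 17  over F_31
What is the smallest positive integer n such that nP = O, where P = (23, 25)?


Compute successive multiples of P until we hit O:
  1P = (23, 25)
  2P = (21, 18)
  3P = (7, 0)
  4P = (21, 13)
  5P = (23, 6)
  6P = O

ord(P) = 6


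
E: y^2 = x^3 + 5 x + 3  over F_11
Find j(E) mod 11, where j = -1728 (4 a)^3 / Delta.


Delta = -16(4 a^3 + 27 b^2) mod 11 = 3
-1728 * (4 a)^3 = -1728 * (4*5)^3 mod 11 = 8
j = 8 * 3^(-1) mod 11 = 10

j = 10 (mod 11)


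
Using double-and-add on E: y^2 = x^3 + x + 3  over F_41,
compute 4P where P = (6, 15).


k = 4 = 100_2 (binary, LSB first: 001)
Double-and-add from P = (6, 15):
  bit 0 = 0: acc unchanged = O
  bit 1 = 0: acc unchanged = O
  bit 2 = 1: acc = O + (33, 4) = (33, 4)

4P = (33, 4)


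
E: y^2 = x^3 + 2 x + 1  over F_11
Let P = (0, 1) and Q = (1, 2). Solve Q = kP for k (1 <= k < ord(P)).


Enumerate multiples of P until we hit Q = (1, 2):
  1P = (0, 1)
  2P = (1, 9)
  3P = (8, 1)
  4P = (3, 10)
  5P = (6, 3)
  6P = (10, 3)
  7P = (5, 9)
  8P = (9, 0)
  9P = (5, 2)
  10P = (10, 8)
  11P = (6, 8)
  12P = (3, 1)
  13P = (8, 10)
  14P = (1, 2)
Match found at i = 14.

k = 14


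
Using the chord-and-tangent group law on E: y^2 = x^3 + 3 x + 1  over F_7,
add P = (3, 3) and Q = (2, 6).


P != Q, so use the chord formula.
s = (y2 - y1) / (x2 - x1) = (3) / (6) mod 7 = 4
x3 = s^2 - x1 - x2 mod 7 = 4^2 - 3 - 2 = 4
y3 = s (x1 - x3) - y1 mod 7 = 4 * (3 - 4) - 3 = 0

P + Q = (4, 0)


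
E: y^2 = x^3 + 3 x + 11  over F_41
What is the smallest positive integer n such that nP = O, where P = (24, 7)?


Compute successive multiples of P until we hit O:
  1P = (24, 7)
  2P = (25, 7)
  3P = (33, 34)
  4P = (34, 4)
  5P = (4, 28)
  6P = (14, 3)
  7P = (13, 22)
  8P = (35, 8)
  ... (continuing to 30P)
  30P = O

ord(P) = 30


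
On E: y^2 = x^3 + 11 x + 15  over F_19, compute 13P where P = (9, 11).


k = 13 = 1101_2 (binary, LSB first: 1011)
Double-and-add from P = (9, 11):
  bit 0 = 1: acc = O + (9, 11) = (9, 11)
  bit 1 = 0: acc unchanged = (9, 11)
  bit 2 = 1: acc = (9, 11) + (5, 10) = (11, 17)
  bit 3 = 1: acc = (11, 17) + (14, 14) = (14, 5)

13P = (14, 5)


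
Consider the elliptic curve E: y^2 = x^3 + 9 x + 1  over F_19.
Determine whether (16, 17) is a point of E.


Check whether y^2 = x^3 + 9 x + 1 (mod 19) for (x, y) = (16, 17).
LHS: y^2 = 17^2 mod 19 = 4
RHS: x^3 + 9 x + 1 = 16^3 + 9*16 + 1 mod 19 = 4
LHS = RHS

Yes, on the curve


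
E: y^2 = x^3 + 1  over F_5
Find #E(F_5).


For each x in F_5, count y with y^2 = x^3 + 0 x + 1 mod 5:
  x = 0: RHS = 1, y in [1, 4]  -> 2 point(s)
  x = 2: RHS = 4, y in [2, 3]  -> 2 point(s)
  x = 4: RHS = 0, y in [0]  -> 1 point(s)
Affine points: 5. Add the point at infinity: total = 6.

#E(F_5) = 6


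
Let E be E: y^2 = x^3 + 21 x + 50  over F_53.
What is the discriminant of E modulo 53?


4 a^3 + 27 b^2 = 4*21^3 + 27*50^2 = 37044 + 67500 = 104544
Delta = -16 * (104544) = -1672704
Delta mod 53 = 29

Delta = 29 (mod 53)


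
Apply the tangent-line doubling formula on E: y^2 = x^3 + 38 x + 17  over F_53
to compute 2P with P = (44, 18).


Doubling: s = (3 x1^2 + a) / (2 y1)
s = (3*44^2 + 38) / (2*18) mod 53 = 24
x3 = s^2 - 2 x1 mod 53 = 24^2 - 2*44 = 11
y3 = s (x1 - x3) - y1 mod 53 = 24 * (44 - 11) - 18 = 32

2P = (11, 32)


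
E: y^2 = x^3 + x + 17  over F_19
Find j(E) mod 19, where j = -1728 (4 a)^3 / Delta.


Delta = -16(4 a^3 + 27 b^2) mod 19 = 13
-1728 * (4 a)^3 = -1728 * (4*1)^3 mod 19 = 7
j = 7 * 13^(-1) mod 19 = 2

j = 2 (mod 19)


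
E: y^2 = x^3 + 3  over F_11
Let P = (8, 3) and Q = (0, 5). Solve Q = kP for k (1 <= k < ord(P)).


Enumerate multiples of P until we hit Q = (0, 5):
  1P = (8, 3)
  2P = (7, 7)
  3P = (1, 2)
  4P = (0, 6)
  5P = (4, 1)
  6P = (2, 0)
  7P = (4, 10)
  8P = (0, 5)
Match found at i = 8.

k = 8


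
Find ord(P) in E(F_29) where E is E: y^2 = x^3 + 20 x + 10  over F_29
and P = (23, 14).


Compute successive multiples of P until we hit O:
  1P = (23, 14)
  2P = (11, 16)
  3P = (20, 0)
  4P = (11, 13)
  5P = (23, 15)
  6P = O

ord(P) = 6


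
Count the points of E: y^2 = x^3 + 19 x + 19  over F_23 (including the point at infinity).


For each x in F_23, count y with y^2 = x^3 + 19 x + 19 mod 23:
  x = 1: RHS = 16, y in [4, 19]  -> 2 point(s)
  x = 5: RHS = 9, y in [3, 20]  -> 2 point(s)
  x = 6: RHS = 4, y in [2, 21]  -> 2 point(s)
  x = 7: RHS = 12, y in [9, 14]  -> 2 point(s)
  x = 8: RHS = 16, y in [4, 19]  -> 2 point(s)
  x = 10: RHS = 13, y in [6, 17]  -> 2 point(s)
  x = 11: RHS = 18, y in [8, 15]  -> 2 point(s)
  x = 13: RHS = 2, y in [5, 18]  -> 2 point(s)
  x = 14: RHS = 16, y in [4, 19]  -> 2 point(s)
  x = 16: RHS = 3, y in [7, 16]  -> 2 point(s)
  x = 18: RHS = 6, y in [11, 12]  -> 2 point(s)
  x = 20: RHS = 4, y in [2, 21]  -> 2 point(s)
Affine points: 24. Add the point at infinity: total = 25.

#E(F_23) = 25


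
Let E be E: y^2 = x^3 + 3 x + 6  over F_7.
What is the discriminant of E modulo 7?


4 a^3 + 27 b^2 = 4*3^3 + 27*6^2 = 108 + 972 = 1080
Delta = -16 * (1080) = -17280
Delta mod 7 = 3

Delta = 3 (mod 7)


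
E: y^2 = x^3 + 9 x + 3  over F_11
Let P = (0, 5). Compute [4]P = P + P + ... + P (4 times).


k = 4 = 100_2 (binary, LSB first: 001)
Double-and-add from P = (0, 5):
  bit 0 = 0: acc unchanged = O
  bit 1 = 0: acc unchanged = O
  bit 2 = 1: acc = O + (6, 3) = (6, 3)

4P = (6, 3)


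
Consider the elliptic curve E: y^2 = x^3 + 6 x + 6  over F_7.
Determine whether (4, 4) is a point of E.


Check whether y^2 = x^3 + 6 x + 6 (mod 7) for (x, y) = (4, 4).
LHS: y^2 = 4^2 mod 7 = 2
RHS: x^3 + 6 x + 6 = 4^3 + 6*4 + 6 mod 7 = 3
LHS != RHS

No, not on the curve


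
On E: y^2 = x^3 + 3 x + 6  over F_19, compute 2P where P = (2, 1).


Doubling: s = (3 x1^2 + a) / (2 y1)
s = (3*2^2 + 3) / (2*1) mod 19 = 17
x3 = s^2 - 2 x1 mod 19 = 17^2 - 2*2 = 0
y3 = s (x1 - x3) - y1 mod 19 = 17 * (2 - 0) - 1 = 14

2P = (0, 14)


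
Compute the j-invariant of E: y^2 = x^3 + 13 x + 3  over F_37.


Delta = -16(4 a^3 + 27 b^2) mod 37 = 26
-1728 * (4 a)^3 = -1728 * (4*13)^3 mod 37 = 14
j = 14 * 26^(-1) mod 37 = 29

j = 29 (mod 37)


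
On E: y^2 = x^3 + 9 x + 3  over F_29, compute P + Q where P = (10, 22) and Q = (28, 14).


P != Q, so use the chord formula.
s = (y2 - y1) / (x2 - x1) = (21) / (18) mod 29 = 6
x3 = s^2 - x1 - x2 mod 29 = 6^2 - 10 - 28 = 27
y3 = s (x1 - x3) - y1 mod 29 = 6 * (10 - 27) - 22 = 21

P + Q = (27, 21)


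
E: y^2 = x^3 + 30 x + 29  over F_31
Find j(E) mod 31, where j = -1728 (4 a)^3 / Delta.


Delta = -16(4 a^3 + 27 b^2) mod 31 = 10
-1728 * (4 a)^3 = -1728 * (4*30)^3 mod 31 = 15
j = 15 * 10^(-1) mod 31 = 17

j = 17 (mod 31)


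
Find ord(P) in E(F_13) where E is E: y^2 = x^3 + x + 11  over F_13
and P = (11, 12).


Compute successive multiples of P until we hit O:
  1P = (11, 12)
  2P = (4, 1)
  3P = (1, 0)
  4P = (4, 12)
  5P = (11, 1)
  6P = O

ord(P) = 6


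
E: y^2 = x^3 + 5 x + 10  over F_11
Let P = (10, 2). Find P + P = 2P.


Doubling: s = (3 x1^2 + a) / (2 y1)
s = (3*10^2 + 5) / (2*2) mod 11 = 2
x3 = s^2 - 2 x1 mod 11 = 2^2 - 2*10 = 6
y3 = s (x1 - x3) - y1 mod 11 = 2 * (10 - 6) - 2 = 6

2P = (6, 6)


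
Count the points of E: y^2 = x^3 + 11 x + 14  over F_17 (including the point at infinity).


For each x in F_17, count y with y^2 = x^3 + 11 x + 14 mod 17:
  x = 1: RHS = 9, y in [3, 14]  -> 2 point(s)
  x = 7: RHS = 9, y in [3, 14]  -> 2 point(s)
  x = 8: RHS = 2, y in [6, 11]  -> 2 point(s)
  x = 9: RHS = 9, y in [3, 14]  -> 2 point(s)
  x = 10: RHS = 2, y in [6, 11]  -> 2 point(s)
  x = 11: RHS = 4, y in [2, 15]  -> 2 point(s)
  x = 12: RHS = 4, y in [2, 15]  -> 2 point(s)
  x = 13: RHS = 8, y in [5, 12]  -> 2 point(s)
  x = 15: RHS = 1, y in [1, 16]  -> 2 point(s)
  x = 16: RHS = 2, y in [6, 11]  -> 2 point(s)
Affine points: 20. Add the point at infinity: total = 21.

#E(F_17) = 21


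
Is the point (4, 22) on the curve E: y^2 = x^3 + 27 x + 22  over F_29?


Check whether y^2 = x^3 + 27 x + 22 (mod 29) for (x, y) = (4, 22).
LHS: y^2 = 22^2 mod 29 = 20
RHS: x^3 + 27 x + 22 = 4^3 + 27*4 + 22 mod 29 = 20
LHS = RHS

Yes, on the curve


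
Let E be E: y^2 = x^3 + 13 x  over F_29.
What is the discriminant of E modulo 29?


4 a^3 + 27 b^2 = 4*13^3 + 27*0^2 = 8788 + 0 = 8788
Delta = -16 * (8788) = -140608
Delta mod 29 = 13

Delta = 13 (mod 29)


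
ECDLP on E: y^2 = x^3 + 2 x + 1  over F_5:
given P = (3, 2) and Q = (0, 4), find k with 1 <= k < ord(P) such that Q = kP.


Enumerate multiples of P until we hit Q = (0, 4):
  1P = (3, 2)
  2P = (0, 1)
  3P = (1, 2)
  4P = (1, 3)
  5P = (0, 4)
Match found at i = 5.

k = 5


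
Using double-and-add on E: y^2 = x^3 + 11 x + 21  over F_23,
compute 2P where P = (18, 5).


k = 2 = 10_2 (binary, LSB first: 01)
Double-and-add from P = (18, 5):
  bit 0 = 0: acc unchanged = O
  bit 1 = 1: acc = O + (3, 9) = (3, 9)

2P = (3, 9)


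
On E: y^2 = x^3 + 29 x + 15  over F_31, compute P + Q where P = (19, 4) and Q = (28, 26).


P != Q, so use the chord formula.
s = (y2 - y1) / (x2 - x1) = (22) / (9) mod 31 = 30
x3 = s^2 - x1 - x2 mod 31 = 30^2 - 19 - 28 = 16
y3 = s (x1 - x3) - y1 mod 31 = 30 * (19 - 16) - 4 = 24

P + Q = (16, 24)


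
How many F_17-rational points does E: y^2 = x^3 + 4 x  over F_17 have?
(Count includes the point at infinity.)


For each x in F_17, count y with y^2 = x^3 + 4 x + 0 mod 17:
  x = 0: RHS = 0, y in [0]  -> 1 point(s)
  x = 2: RHS = 16, y in [4, 13]  -> 2 point(s)
  x = 5: RHS = 9, y in [3, 14]  -> 2 point(s)
  x = 6: RHS = 2, y in [6, 11]  -> 2 point(s)
  x = 8: RHS = 0, y in [0]  -> 1 point(s)
  x = 9: RHS = 0, y in [0]  -> 1 point(s)
  x = 11: RHS = 15, y in [7, 10]  -> 2 point(s)
  x = 12: RHS = 8, y in [5, 12]  -> 2 point(s)
  x = 15: RHS = 1, y in [1, 16]  -> 2 point(s)
Affine points: 15. Add the point at infinity: total = 16.

#E(F_17) = 16


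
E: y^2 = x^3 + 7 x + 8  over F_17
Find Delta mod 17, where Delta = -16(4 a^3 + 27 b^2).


4 a^3 + 27 b^2 = 4*7^3 + 27*8^2 = 1372 + 1728 = 3100
Delta = -16 * (3100) = -49600
Delta mod 17 = 6

Delta = 6 (mod 17)


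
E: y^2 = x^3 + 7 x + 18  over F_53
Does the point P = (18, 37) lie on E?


Check whether y^2 = x^3 + 7 x + 18 (mod 53) for (x, y) = (18, 37).
LHS: y^2 = 37^2 mod 53 = 44
RHS: x^3 + 7 x + 18 = 18^3 + 7*18 + 18 mod 53 = 40
LHS != RHS

No, not on the curve


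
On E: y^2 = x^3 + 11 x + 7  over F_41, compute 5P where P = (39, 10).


k = 5 = 101_2 (binary, LSB first: 101)
Double-and-add from P = (39, 10):
  bit 0 = 1: acc = O + (39, 10) = (39, 10)
  bit 1 = 0: acc unchanged = (39, 10)
  bit 2 = 1: acc = (39, 10) + (22, 14) = (29, 19)

5P = (29, 19)


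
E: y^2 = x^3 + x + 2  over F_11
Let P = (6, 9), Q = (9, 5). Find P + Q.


P != Q, so use the chord formula.
s = (y2 - y1) / (x2 - x1) = (7) / (3) mod 11 = 6
x3 = s^2 - x1 - x2 mod 11 = 6^2 - 6 - 9 = 10
y3 = s (x1 - x3) - y1 mod 11 = 6 * (6 - 10) - 9 = 0

P + Q = (10, 0)


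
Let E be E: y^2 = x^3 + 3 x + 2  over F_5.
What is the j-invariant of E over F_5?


Delta = -16(4 a^3 + 27 b^2) mod 5 = 4
-1728 * (4 a)^3 = -1728 * (4*3)^3 mod 5 = 1
j = 1 * 4^(-1) mod 5 = 4

j = 4 (mod 5)


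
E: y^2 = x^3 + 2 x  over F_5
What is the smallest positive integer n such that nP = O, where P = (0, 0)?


Compute successive multiples of P until we hit O:
  1P = (0, 0)
  2P = O

ord(P) = 2


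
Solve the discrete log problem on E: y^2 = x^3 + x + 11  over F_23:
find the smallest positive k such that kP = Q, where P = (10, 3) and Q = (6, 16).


Enumerate multiples of P until we hit Q = (6, 16):
  1P = (10, 3)
  2P = (21, 1)
  3P = (8, 5)
  4P = (6, 16)
Match found at i = 4.

k = 4


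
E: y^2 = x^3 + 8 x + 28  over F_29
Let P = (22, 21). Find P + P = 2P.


Doubling: s = (3 x1^2 + a) / (2 y1)
s = (3*22^2 + 8) / (2*21) mod 29 = 3
x3 = s^2 - 2 x1 mod 29 = 3^2 - 2*22 = 23
y3 = s (x1 - x3) - y1 mod 29 = 3 * (22 - 23) - 21 = 5

2P = (23, 5)


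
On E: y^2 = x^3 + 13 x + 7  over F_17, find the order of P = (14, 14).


Compute successive multiples of P until we hit O:
  1P = (14, 14)
  2P = (7, 13)
  3P = (4, 2)
  4P = (12, 2)
  5P = (10, 10)
  6P = (11, 6)
  7P = (1, 15)
  8P = (1, 2)
  ... (continuing to 15P)
  15P = O

ord(P) = 15


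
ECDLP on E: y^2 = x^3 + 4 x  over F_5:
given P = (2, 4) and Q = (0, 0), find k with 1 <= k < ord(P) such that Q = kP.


Enumerate multiples of P until we hit Q = (0, 0):
  1P = (2, 4)
  2P = (0, 0)
Match found at i = 2.

k = 2


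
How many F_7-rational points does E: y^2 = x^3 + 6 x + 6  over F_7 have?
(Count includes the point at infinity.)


For each x in F_7, count y with y^2 = x^3 + 6 x + 6 mod 7:
  x = 3: RHS = 2, y in [3, 4]  -> 2 point(s)
  x = 5: RHS = 0, y in [0]  -> 1 point(s)
Affine points: 3. Add the point at infinity: total = 4.

#E(F_7) = 4


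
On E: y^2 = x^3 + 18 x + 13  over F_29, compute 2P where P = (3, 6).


Doubling: s = (3 x1^2 + a) / (2 y1)
s = (3*3^2 + 18) / (2*6) mod 29 = 11
x3 = s^2 - 2 x1 mod 29 = 11^2 - 2*3 = 28
y3 = s (x1 - x3) - y1 mod 29 = 11 * (3 - 28) - 6 = 9

2P = (28, 9)


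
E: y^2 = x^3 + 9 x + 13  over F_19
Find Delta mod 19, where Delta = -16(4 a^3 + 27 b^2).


4 a^3 + 27 b^2 = 4*9^3 + 27*13^2 = 2916 + 4563 = 7479
Delta = -16 * (7479) = -119664
Delta mod 19 = 17

Delta = 17 (mod 19)


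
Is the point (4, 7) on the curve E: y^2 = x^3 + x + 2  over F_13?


Check whether y^2 = x^3 + 1 x + 2 (mod 13) for (x, y) = (4, 7).
LHS: y^2 = 7^2 mod 13 = 10
RHS: x^3 + 1 x + 2 = 4^3 + 1*4 + 2 mod 13 = 5
LHS != RHS

No, not on the curve


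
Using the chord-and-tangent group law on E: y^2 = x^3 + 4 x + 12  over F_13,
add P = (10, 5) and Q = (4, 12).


P != Q, so use the chord formula.
s = (y2 - y1) / (x2 - x1) = (7) / (7) mod 13 = 1
x3 = s^2 - x1 - x2 mod 13 = 1^2 - 10 - 4 = 0
y3 = s (x1 - x3) - y1 mod 13 = 1 * (10 - 0) - 5 = 5

P + Q = (0, 5)


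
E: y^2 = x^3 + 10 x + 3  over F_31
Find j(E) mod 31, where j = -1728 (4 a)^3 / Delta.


Delta = -16(4 a^3 + 27 b^2) mod 31 = 2
-1728 * (4 a)^3 = -1728 * (4*10)^3 mod 31 = 4
j = 4 * 2^(-1) mod 31 = 2

j = 2 (mod 31)


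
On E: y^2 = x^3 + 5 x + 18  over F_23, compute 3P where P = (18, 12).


k = 3 = 11_2 (binary, LSB first: 11)
Double-and-add from P = (18, 12):
  bit 0 = 1: acc = O + (18, 12) = (18, 12)
  bit 1 = 1: acc = (18, 12) + (16, 10) = (13, 16)

3P = (13, 16)


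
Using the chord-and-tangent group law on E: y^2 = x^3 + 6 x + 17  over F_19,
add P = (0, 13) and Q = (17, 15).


P != Q, so use the chord formula.
s = (y2 - y1) / (x2 - x1) = (2) / (17) mod 19 = 18
x3 = s^2 - x1 - x2 mod 19 = 18^2 - 0 - 17 = 3
y3 = s (x1 - x3) - y1 mod 19 = 18 * (0 - 3) - 13 = 9

P + Q = (3, 9)


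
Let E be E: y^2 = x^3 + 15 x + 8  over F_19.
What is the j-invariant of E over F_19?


Delta = -16(4 a^3 + 27 b^2) mod 19 = 8
-1728 * (4 a)^3 = -1728 * (4*15)^3 mod 19 = 8
j = 8 * 8^(-1) mod 19 = 1

j = 1 (mod 19)


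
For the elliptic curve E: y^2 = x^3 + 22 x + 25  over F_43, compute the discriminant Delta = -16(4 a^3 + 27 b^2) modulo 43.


4 a^3 + 27 b^2 = 4*22^3 + 27*25^2 = 42592 + 16875 = 59467
Delta = -16 * (59467) = -951472
Delta mod 43 = 32

Delta = 32 (mod 43)
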